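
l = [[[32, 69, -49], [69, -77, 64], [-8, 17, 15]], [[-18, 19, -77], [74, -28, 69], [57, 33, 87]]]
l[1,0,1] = 19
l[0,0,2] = -49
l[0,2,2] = 15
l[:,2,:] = [[-8, 17, 15], [57, 33, 87]]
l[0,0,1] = 69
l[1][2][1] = 33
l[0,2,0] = -8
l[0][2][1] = 17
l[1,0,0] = -18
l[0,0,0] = 32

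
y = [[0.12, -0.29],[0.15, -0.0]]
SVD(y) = [[-0.98,-0.22], [-0.22,0.98]] @ diag([0.3202305295927564, 0.13583964044689872]) @ [[-0.47, 0.88], [0.88, 0.47]]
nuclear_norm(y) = 0.46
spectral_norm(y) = 0.32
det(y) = 0.04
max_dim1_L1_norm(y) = 0.41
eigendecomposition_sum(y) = [[(0.06+0.09j), -0.14+0.04j], [0.08-0.02j, 0.11j]] + [[(0.06-0.09j), -0.14-0.04j], [0.08+0.02j, -0.11j]]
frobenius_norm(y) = 0.35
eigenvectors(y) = [[(0.81+0j), (0.81-0j)], [(0.17-0.56j), (0.17+0.56j)]]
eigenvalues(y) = [(0.06+0.2j), (0.06-0.2j)]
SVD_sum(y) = [[0.15, -0.28], [0.03, -0.06]] + [[-0.03,-0.01], [0.12,0.06]]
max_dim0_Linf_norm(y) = 0.29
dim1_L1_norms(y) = [0.41, 0.15]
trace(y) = 0.12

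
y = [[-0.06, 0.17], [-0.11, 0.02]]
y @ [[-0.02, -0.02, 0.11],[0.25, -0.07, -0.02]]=[[0.04, -0.01, -0.01], [0.01, 0.0, -0.01]]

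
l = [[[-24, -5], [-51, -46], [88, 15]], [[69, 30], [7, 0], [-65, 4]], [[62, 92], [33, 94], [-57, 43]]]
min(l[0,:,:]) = -51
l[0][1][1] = -46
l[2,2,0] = -57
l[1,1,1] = 0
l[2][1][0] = 33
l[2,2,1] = 43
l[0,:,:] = [[-24, -5], [-51, -46], [88, 15]]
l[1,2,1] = 4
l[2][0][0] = 62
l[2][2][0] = -57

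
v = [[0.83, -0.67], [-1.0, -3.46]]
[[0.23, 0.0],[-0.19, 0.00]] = v @ [[0.26, 0.00], [-0.02, 0.00]]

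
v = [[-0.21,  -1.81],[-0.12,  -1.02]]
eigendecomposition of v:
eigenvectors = [[0.99,0.87],[-0.12,0.49]]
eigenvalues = [0.0, -1.23]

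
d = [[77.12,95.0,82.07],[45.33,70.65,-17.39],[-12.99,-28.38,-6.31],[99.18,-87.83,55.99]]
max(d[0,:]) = 95.0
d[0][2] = 82.07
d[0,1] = 95.0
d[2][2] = -6.31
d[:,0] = [77.12, 45.33, -12.99, 99.18]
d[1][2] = -17.39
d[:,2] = [82.07, -17.39, -6.31, 55.99]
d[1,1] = 70.65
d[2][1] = -28.38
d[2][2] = -6.31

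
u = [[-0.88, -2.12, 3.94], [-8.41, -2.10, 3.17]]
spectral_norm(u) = 9.66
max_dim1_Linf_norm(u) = 8.41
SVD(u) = [[-0.32, -0.95], [-0.95, 0.32]] @ diag([9.661956339259469, 3.553308275149191]) @ [[0.85, 0.28, -0.44], [-0.52, 0.38, -0.77]]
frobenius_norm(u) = 10.29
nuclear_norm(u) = 13.22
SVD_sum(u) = [[-2.62, -0.85, 1.35], [-7.82, -2.53, 4.04]] + [[1.74, -1.27, 2.59], [-0.59, 0.43, -0.87]]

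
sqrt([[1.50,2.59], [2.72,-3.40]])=[[1.37+0.34j, (0.58-0.77j)], [(0.61-0.8j), (0.26+1.79j)]]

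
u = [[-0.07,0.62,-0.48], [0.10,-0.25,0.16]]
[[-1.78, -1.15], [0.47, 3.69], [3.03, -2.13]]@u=[[0.01,-0.82,0.67], [0.34,-0.63,0.36], [-0.43,2.41,-1.80]]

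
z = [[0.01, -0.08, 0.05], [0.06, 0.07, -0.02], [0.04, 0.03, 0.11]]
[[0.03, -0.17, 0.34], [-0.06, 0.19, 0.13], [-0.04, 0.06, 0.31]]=z @ [[-0.53, 0.77, 5.7], [-0.49, 2.01, -2.61], [-0.06, -0.25, 1.47]]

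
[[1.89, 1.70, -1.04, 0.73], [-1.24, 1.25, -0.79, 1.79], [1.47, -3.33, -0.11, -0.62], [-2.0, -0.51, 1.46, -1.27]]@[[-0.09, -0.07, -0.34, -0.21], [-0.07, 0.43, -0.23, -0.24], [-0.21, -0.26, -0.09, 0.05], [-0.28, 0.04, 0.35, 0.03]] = [[-0.28, 0.9, -0.68, -0.84], [-0.31, 0.90, 0.83, -0.03], [0.30, -1.53, 0.06, 0.47], [0.26, -0.51, 0.22, 0.58]]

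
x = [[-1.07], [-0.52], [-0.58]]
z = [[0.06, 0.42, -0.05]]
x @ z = [[-0.06, -0.45, 0.05], [-0.03, -0.22, 0.03], [-0.03, -0.24, 0.03]]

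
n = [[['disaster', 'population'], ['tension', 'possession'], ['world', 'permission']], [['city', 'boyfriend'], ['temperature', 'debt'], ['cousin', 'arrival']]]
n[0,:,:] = [['disaster', 'population'], ['tension', 'possession'], ['world', 'permission']]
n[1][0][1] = 'boyfriend'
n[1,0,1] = 'boyfriend'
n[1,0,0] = 'city'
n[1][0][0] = 'city'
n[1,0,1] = 'boyfriend'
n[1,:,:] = [['city', 'boyfriend'], ['temperature', 'debt'], ['cousin', 'arrival']]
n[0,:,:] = [['disaster', 'population'], ['tension', 'possession'], ['world', 'permission']]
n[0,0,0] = 'disaster'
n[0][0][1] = 'population'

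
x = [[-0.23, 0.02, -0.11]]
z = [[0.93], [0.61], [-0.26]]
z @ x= [[-0.21, 0.02, -0.10], [-0.14, 0.01, -0.07], [0.06, -0.01, 0.03]]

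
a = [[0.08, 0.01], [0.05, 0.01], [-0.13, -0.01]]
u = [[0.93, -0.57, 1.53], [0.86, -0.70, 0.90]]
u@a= [[-0.15, -0.01], [-0.08, -0.01]]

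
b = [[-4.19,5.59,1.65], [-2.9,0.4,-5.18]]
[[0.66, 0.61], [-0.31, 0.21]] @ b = [[-4.53, 3.93, -2.07], [0.69, -1.65, -1.6]]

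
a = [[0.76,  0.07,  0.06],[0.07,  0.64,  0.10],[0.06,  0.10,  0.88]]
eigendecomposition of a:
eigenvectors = [[-0.4, -0.87, 0.29], [-0.36, -0.14, -0.92], [-0.84, 0.47, 0.26]]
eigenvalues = [0.95, 0.74, 0.59]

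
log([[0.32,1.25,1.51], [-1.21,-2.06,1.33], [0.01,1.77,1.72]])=[[(-1.15-0.28j),(0.34-0.63j),(1.82+0.31j)], [(0.55+1.28j),0.73+2.82j,(-0.59-1.39j)], [-0.72-0.55j,0.04-1.22j,(1.33+0.6j)]]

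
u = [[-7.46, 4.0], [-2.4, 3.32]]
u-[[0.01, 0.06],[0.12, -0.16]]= [[-7.47,3.94], [-2.52,3.48]]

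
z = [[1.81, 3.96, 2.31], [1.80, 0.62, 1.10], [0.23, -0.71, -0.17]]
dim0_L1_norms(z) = [3.84, 5.29, 3.58]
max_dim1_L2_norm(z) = 4.93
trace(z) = 2.26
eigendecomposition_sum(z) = [[2.53, 2.62, 2.16], [1.37, 1.42, 1.17], [-0.10, -0.1, -0.08]] + [[-0.73, 1.35, 0.14], [0.43, -0.79, -0.08], [0.33, -0.62, -0.06]] + [[0.00, -0.0, 0.01],[0.00, -0.00, 0.01],[-0.01, 0.01, -0.02]]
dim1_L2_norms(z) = [4.93, 2.2, 0.77]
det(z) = 0.15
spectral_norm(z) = 5.25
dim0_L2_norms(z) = [2.56, 4.07, 2.56]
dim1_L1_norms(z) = [8.08, 3.52, 1.11]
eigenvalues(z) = [3.87, -1.58, -0.03]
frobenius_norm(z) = 5.45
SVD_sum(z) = [[2.13,3.73,2.39], [0.78,1.36,0.87], [-0.23,-0.4,-0.25]] + [[-0.33, 0.23, -0.07],[1.03, -0.73, 0.23],[0.45, -0.32, 0.10]] + [[0.00, 0.00, -0.00], [-0.0, -0.00, 0.01], [0.01, 0.01, -0.02]]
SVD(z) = [[-0.94,0.28,0.22], [-0.34,-0.88,-0.33], [0.10,-0.38,0.92]] @ diag([5.2527785357573435, 1.4567113309835698, 0.020242343515974107]) @ [[-0.43, -0.76, -0.49], [-0.80, 0.57, -0.18], [0.41, 0.31, -0.86]]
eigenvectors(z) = [[0.88, 0.8, -0.41], [0.48, -0.47, -0.31], [-0.03, -0.37, 0.86]]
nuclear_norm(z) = 6.73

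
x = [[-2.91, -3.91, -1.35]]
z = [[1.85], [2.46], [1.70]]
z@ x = [[-5.38, -7.23, -2.50],[-7.16, -9.62, -3.32],[-4.95, -6.65, -2.30]]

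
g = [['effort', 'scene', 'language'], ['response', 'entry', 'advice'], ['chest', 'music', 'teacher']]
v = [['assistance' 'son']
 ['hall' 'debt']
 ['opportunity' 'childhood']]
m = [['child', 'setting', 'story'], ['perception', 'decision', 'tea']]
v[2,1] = 'childhood'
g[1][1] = 'entry'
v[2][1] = 'childhood'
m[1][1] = 'decision'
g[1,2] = 'advice'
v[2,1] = 'childhood'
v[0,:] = ['assistance', 'son']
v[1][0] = 'hall'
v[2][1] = 'childhood'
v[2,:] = ['opportunity', 'childhood']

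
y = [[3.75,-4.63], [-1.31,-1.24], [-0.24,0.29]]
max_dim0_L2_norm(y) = 4.8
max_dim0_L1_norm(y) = 6.16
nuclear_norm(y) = 7.77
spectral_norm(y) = 5.97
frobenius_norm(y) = 6.24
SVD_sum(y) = [[3.71, -4.66], [0.1, -0.12], [-0.23, 0.29]] + [[0.04,0.03], [-1.41,-1.12], [-0.01,-0.0]]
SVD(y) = [[-1.00, 0.03],[-0.03, -1.0],[0.06, -0.0]] @ diag([5.971795027745327, 1.7979054887830448]) @ [[-0.62, 0.78], [0.78, 0.62]]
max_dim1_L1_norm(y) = 8.38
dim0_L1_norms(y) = [5.3, 6.16]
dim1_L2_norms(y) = [5.96, 1.8, 0.38]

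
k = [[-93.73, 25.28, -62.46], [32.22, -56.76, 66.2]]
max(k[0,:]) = 25.28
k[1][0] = 32.22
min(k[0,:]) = -93.73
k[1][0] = 32.22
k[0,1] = 25.28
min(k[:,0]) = -93.73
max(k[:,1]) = 25.28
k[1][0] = 32.22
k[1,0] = 32.22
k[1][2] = 66.2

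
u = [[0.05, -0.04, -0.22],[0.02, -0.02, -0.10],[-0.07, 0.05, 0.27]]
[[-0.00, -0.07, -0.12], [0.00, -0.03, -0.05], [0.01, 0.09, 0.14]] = u@[[-0.93, -1.00, 0.13], [-0.44, -0.05, 0.45], [-0.13, 0.10, 0.48]]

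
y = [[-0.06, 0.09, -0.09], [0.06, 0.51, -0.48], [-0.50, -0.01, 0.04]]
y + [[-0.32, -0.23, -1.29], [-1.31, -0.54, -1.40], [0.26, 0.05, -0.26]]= [[-0.38, -0.14, -1.38],[-1.25, -0.03, -1.88],[-0.24, 0.04, -0.22]]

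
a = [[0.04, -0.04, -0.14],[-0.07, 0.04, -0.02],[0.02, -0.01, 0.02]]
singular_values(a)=[0.15, 0.09, 0.0]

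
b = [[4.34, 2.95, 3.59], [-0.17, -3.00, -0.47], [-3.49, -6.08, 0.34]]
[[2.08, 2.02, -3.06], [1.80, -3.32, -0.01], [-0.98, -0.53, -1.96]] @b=[[19.36, 18.68, 5.48], [8.41, 15.33, 8.02], [2.68, 10.62, -3.94]]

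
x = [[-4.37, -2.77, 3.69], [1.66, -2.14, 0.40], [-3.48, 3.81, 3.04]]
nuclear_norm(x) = 13.88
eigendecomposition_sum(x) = [[-2.06+1.48j, (-1.86-2.8j), 1.37+0.04j], [(0.9+0.97j), -1.34+1.15j, (-0.07-0.71j)], [-1.45-0.57j, 0.83-1.90j, 0.43+0.72j]] + [[(-2.06-1.48j), -1.86+2.80j, 1.37-0.04j],  [0.90-0.97j, (-1.34-1.15j), (-0.07+0.71j)],  [(-1.45+0.57j), (0.83+1.9j), 0.43-0.72j]] + [[-0.26+0.00j, 0.95-0.00j, (0.96-0j)], [(-0.14+0j), 0.53-0.00j, (0.54-0j)], [-0.58+0.00j, 2.16-0.00j, 2.17-0.00j]]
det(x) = 48.78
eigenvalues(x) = [(-2.96+3.35j), (-2.96-3.35j), (2.45+0j)]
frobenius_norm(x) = 9.15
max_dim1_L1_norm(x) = 10.83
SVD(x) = [[-0.71, -0.68, -0.17], [0.18, -0.41, 0.89], [-0.68, 0.6, 0.41]] @ diag([7.45978435674627, 5.146487834670458, 1.2706220202848006]) @ [[0.77, -0.14, -0.62], [0.04, 0.99, -0.17], [0.63, 0.10, 0.77]]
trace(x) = -3.47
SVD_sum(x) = [[-4.09, 0.72, 3.27], [1.03, -0.18, -0.82], [-3.94, 0.7, 3.15]] + [[-0.15, -3.47, 0.59], [-0.09, -2.08, 0.35], [0.13, 3.06, -0.52]] + [[-0.14, -0.02, -0.17], [0.72, 0.12, 0.87], [0.33, 0.05, 0.40]]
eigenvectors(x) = [[(0.78+0j), 0.78-0.00j, (0.39+0j)], [(-0.05-0.4j), (-0.05+0.4j), 0.22+0.00j], [0.26+0.40j, 0.26-0.40j, (0.89+0j)]]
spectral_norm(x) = 7.46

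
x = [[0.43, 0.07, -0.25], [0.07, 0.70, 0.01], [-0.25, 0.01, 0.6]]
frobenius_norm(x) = 1.08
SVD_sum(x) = [[0.26, 0.16, -0.33], [0.16, 0.10, -0.21], [-0.33, -0.21, 0.43]] + [[0.01,-0.07,-0.03], [-0.07,0.59,0.24], [-0.03,0.24,0.1]] + [[0.16,  -0.03,  0.11],[-0.03,  0.00,  -0.02],[0.11,  -0.02,  0.08]]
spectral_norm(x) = 0.79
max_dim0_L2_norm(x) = 0.7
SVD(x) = [[-0.58, -0.11, -0.81], [-0.36, 0.92, 0.14], [0.73, 0.37, -0.57]] @ diag([0.7916708077901841, 0.6960197212578063, 0.24230947095200933]) @ [[-0.58, -0.36, 0.73],[-0.11, 0.92, 0.37],[-0.81, 0.14, -0.57]]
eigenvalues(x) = [0.24, 0.79, 0.7]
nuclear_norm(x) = 1.73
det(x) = 0.13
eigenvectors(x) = [[-0.81,  0.58,  -0.11], [0.14,  0.36,  0.92], [-0.57,  -0.73,  0.37]]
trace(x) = 1.73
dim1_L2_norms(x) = [0.5, 0.7, 0.65]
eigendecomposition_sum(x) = [[0.16,-0.03,0.11], [-0.03,0.00,-0.02], [0.11,-0.02,0.08]] + [[0.26,0.16,-0.33],  [0.16,0.1,-0.21],  [-0.33,-0.21,0.43]] + [[0.01, -0.07, -0.03], [-0.07, 0.59, 0.24], [-0.03, 0.24, 0.10]]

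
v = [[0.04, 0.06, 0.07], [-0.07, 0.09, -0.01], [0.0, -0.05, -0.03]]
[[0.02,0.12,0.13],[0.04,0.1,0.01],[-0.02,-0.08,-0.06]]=v@[[0.53, 0.05, -0.26], [0.74, 1.23, 0.14], [-0.69, 0.7, 1.9]]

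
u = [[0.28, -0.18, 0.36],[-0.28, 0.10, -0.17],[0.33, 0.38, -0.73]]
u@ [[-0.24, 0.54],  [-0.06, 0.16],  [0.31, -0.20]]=[[0.06, 0.05], [0.01, -0.10], [-0.33, 0.38]]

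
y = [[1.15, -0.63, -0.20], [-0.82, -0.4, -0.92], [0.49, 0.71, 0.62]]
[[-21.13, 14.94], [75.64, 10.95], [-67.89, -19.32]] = y @ [[-46.71, -1.73],[-45.06, -27.36],[-20.99, 1.54]]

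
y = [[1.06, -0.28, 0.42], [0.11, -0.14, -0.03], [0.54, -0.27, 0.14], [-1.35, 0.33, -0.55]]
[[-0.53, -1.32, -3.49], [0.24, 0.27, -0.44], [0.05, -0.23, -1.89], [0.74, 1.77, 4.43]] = y @ [[0.17, -0.71, -1.81], [-1.08, -1.95, 2.19], [-2.41, -2.65, -2.29]]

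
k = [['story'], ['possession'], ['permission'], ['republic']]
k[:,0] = ['story', 'possession', 'permission', 'republic']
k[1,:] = ['possession']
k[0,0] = 'story'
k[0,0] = 'story'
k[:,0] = ['story', 'possession', 'permission', 'republic']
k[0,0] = 'story'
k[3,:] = ['republic']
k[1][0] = 'possession'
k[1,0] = 'possession'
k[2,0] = 'permission'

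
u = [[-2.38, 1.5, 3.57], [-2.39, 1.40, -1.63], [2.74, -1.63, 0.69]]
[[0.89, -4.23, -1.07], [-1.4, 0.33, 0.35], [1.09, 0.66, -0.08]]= u@[[0.25,  0.24,  0.28],[-0.06,  -0.37,  0.40],[0.44,  -0.87,  -0.28]]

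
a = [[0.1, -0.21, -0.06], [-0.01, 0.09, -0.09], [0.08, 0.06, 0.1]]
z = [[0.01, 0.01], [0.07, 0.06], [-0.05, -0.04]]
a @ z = [[-0.01, -0.01], [0.01, 0.01], [-0.00, 0.0]]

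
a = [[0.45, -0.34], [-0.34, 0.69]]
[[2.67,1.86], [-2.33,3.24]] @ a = [[0.57, 0.38], [-2.15, 3.03]]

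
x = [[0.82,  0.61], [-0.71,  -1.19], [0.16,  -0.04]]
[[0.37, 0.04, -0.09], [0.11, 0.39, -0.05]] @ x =[[0.26, 0.18], [-0.19, -0.4]]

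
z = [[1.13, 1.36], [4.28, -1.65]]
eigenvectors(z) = [[0.70, -0.31],[0.72, 0.95]]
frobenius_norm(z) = 4.92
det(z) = -7.69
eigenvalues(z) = [2.52, -3.04]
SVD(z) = [[-0.14, -0.99], [-0.99, 0.14]] @ diag([4.626932460922693, 1.6609924750160316]) @ [[-0.95, 0.31], [-0.31, -0.95]]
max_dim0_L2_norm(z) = 4.43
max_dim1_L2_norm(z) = 4.59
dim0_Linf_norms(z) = [4.28, 1.65]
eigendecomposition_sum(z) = [[1.89,0.62],[1.94,0.63]] + [[-0.76, 0.74], [2.34, -2.28]]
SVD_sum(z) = [[0.62, -0.20], [4.35, -1.43]] + [[0.51, 1.56],[-0.07, -0.22]]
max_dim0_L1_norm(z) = 5.41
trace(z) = -0.52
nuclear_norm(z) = 6.29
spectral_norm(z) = 4.63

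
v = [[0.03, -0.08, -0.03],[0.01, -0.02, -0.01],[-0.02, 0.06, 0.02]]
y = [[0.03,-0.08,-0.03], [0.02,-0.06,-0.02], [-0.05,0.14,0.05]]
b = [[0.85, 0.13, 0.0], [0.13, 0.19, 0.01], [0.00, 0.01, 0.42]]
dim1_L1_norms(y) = [0.14, 0.1, 0.24]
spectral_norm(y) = 0.19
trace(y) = 0.02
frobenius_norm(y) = 0.19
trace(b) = 1.46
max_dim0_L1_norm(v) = 0.16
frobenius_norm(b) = 0.98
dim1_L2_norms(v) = [0.09, 0.02, 0.07]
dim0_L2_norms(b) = [0.86, 0.23, 0.42]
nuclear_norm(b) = 1.46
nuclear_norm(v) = 0.12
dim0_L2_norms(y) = [0.06, 0.17, 0.06]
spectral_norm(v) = 0.11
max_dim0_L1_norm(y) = 0.28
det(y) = -0.00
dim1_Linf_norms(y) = [0.08, 0.06, 0.14]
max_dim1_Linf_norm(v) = 0.08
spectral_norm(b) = 0.87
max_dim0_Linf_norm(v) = 0.08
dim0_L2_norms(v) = [0.04, 0.1, 0.04]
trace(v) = 0.03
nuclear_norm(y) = 0.20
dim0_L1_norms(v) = [0.06, 0.16, 0.06]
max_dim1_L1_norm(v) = 0.14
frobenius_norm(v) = 0.11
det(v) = -0.00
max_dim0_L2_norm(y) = 0.17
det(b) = 0.06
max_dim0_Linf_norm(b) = 0.85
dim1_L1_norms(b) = [0.98, 0.33, 0.43]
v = b @ y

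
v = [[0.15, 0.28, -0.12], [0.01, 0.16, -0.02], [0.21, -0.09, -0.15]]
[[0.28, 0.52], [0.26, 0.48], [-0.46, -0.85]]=v@ [[-0.28, -0.52], [1.81, 3.38], [1.56, 2.92]]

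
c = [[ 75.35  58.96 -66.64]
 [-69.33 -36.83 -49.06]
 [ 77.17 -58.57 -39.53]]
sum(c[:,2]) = -155.23000000000002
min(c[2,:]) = -58.57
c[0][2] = -66.64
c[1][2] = -49.06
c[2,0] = 77.17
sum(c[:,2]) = -155.23000000000002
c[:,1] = [58.96, -36.83, -58.57]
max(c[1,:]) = -36.83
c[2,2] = -39.53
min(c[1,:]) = -69.33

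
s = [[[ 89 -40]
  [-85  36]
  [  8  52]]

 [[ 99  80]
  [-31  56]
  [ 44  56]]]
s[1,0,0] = 99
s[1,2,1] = 56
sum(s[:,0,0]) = 188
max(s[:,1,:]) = 56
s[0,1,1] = 36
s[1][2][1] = 56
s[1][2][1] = 56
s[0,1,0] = -85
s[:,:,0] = [[89, -85, 8], [99, -31, 44]]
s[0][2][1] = 52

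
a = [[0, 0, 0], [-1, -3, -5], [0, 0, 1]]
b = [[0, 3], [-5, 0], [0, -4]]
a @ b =[[0, 0], [15, 17], [0, -4]]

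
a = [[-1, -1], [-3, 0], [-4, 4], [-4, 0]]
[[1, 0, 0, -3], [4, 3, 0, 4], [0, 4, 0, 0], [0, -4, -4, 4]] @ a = [[11, -1], [-29, -4], [-12, 0], [12, -16]]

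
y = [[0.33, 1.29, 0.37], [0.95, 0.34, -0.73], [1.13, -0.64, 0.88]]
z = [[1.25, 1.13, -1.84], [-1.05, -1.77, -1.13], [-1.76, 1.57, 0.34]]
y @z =[[-1.59, -1.33, -1.94], [2.12, -0.67, -2.38], [0.54, 3.79, -1.06]]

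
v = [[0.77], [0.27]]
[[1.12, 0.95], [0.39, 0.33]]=v @ [[1.46, 1.23]]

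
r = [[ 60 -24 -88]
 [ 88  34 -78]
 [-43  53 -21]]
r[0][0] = 60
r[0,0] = 60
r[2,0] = -43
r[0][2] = -88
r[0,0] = 60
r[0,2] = -88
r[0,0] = 60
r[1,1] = 34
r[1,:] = [88, 34, -78]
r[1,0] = 88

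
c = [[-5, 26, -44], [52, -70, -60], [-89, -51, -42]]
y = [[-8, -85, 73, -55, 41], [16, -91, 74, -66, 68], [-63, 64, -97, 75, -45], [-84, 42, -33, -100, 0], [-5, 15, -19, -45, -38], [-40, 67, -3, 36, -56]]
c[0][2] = -44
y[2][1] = 64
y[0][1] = -85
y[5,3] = 36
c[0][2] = -44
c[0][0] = -5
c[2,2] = -42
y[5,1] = 67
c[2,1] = -51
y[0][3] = -55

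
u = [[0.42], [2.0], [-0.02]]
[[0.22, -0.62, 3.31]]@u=[[-1.21]]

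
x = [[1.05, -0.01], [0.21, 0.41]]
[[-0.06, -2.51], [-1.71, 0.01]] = x @ [[-0.1, -2.38], [-4.12, 1.24]]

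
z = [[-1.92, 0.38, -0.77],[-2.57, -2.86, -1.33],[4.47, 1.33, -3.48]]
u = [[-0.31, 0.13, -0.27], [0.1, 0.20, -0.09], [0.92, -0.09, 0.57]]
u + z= [[-2.23, 0.51, -1.04], [-2.47, -2.66, -1.42], [5.39, 1.24, -2.91]]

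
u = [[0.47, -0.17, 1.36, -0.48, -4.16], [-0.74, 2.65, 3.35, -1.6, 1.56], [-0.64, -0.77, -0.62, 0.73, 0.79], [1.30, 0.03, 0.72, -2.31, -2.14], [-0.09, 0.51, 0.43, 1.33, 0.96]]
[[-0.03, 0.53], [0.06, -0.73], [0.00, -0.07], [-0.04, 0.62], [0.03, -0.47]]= u @[[-0.00, 0.03],[0.01, -0.13],[0.01, -0.12],[0.01, -0.16],[0.01, -0.14]]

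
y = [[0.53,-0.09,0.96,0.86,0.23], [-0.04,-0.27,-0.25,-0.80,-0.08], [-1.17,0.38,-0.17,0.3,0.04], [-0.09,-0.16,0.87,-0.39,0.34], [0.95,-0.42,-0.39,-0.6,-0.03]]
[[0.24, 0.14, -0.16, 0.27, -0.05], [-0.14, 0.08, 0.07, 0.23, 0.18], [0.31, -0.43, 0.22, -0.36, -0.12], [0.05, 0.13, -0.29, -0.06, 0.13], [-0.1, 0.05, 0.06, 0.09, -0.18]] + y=[[0.77, 0.05, 0.80, 1.13, 0.18], [-0.18, -0.19, -0.18, -0.57, 0.1], [-0.86, -0.05, 0.05, -0.06, -0.08], [-0.04, -0.03, 0.58, -0.45, 0.47], [0.85, -0.37, -0.33, -0.51, -0.21]]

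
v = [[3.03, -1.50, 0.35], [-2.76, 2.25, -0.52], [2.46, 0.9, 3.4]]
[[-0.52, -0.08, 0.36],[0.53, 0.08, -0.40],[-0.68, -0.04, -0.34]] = v @ [[-0.14, -0.02, 0.08], [0.04, 0.01, -0.11], [-0.11, -0.00, -0.13]]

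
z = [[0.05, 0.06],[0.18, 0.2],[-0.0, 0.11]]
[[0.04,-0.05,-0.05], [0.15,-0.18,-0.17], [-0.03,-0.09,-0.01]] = z@[[1.07,-0.13,-0.87], [-0.23,-0.80,-0.05]]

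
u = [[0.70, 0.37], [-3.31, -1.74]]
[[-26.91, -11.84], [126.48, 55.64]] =u@[[4.38, 3.06], [-81.02, -37.80]]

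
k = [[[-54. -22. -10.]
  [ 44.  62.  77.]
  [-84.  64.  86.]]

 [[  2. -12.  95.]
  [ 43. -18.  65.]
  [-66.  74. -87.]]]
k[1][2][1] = 74.0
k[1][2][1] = 74.0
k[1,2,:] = [-66.0, 74.0, -87.0]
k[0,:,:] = [[-54.0, -22.0, -10.0], [44.0, 62.0, 77.0], [-84.0, 64.0, 86.0]]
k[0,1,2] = 77.0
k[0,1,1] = 62.0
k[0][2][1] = 64.0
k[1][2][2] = -87.0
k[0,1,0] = 44.0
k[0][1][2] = 77.0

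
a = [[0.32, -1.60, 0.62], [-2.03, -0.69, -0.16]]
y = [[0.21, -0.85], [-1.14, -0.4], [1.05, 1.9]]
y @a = [[1.79, 0.25, 0.27], [0.45, 2.10, -0.64], [-3.52, -2.99, 0.35]]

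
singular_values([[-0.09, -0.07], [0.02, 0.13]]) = [0.16, 0.06]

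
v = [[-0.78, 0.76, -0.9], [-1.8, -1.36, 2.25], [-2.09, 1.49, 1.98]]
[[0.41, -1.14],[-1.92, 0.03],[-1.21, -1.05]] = v@ [[0.27,0.71],[0.23,-0.27],[-0.50,0.42]]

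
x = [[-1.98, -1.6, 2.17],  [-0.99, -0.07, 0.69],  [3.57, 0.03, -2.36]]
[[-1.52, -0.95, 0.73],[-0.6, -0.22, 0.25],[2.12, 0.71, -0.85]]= x@ [[0.69, 0.30, 0.15], [0.3, 0.44, 0.16], [0.15, 0.16, 0.59]]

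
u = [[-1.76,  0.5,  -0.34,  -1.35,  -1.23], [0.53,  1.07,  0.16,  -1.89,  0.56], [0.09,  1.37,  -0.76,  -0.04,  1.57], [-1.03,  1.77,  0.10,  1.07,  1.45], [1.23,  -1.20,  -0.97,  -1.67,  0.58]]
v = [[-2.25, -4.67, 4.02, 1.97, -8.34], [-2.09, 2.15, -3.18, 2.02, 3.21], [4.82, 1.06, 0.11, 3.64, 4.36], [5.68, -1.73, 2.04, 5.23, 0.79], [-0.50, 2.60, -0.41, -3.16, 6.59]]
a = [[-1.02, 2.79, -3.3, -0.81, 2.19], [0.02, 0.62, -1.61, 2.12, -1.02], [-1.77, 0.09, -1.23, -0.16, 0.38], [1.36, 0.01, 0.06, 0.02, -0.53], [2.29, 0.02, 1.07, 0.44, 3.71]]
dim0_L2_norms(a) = [3.36, 2.86, 4.02, 2.32, 4.48]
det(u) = 13.30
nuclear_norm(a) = 14.73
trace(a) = 2.10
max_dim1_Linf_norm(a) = 3.71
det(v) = -542.99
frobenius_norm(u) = 5.62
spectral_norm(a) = 5.33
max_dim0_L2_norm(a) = 4.48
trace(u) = 0.20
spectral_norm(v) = 14.10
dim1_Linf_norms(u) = [1.76, 1.89, 1.57, 1.77, 1.67]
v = u @ a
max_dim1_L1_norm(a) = 10.11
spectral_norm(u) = 3.62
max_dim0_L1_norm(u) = 6.02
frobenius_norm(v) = 18.29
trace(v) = 11.83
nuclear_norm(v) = 31.77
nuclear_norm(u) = 10.98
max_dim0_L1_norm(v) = 23.29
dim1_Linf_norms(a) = [3.3, 2.12, 1.77, 1.36, 3.71]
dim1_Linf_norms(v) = [8.34, 3.21, 4.82, 5.68, 6.59]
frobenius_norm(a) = 7.81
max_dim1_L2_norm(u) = 2.73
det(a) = -41.10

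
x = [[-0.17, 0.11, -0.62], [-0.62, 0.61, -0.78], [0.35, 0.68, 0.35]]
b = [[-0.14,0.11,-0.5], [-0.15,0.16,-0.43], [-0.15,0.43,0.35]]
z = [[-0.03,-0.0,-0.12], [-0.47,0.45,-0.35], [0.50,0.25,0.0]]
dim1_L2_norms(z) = [0.12, 0.74, 0.56]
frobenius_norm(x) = 1.58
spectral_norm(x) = 1.31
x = z + b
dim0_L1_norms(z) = [1.0, 0.7, 0.47]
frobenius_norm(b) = 0.92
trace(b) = 0.37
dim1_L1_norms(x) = [0.9, 2.01, 1.38]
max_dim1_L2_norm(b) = 0.57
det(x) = 0.26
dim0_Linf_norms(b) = [0.15, 0.43, 0.5]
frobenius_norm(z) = 0.93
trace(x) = 0.79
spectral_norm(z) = 0.78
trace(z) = 0.42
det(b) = -0.00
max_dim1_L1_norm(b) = 0.93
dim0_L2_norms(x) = [0.73, 0.92, 1.06]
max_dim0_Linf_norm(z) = 0.5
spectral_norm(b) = 0.76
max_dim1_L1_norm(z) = 1.27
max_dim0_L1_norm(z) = 1.0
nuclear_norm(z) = 1.38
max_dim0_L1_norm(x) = 1.75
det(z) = 0.04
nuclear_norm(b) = 1.28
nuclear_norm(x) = 2.39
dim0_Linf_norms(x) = [0.62, 0.68, 0.78]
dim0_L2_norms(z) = [0.69, 0.51, 0.37]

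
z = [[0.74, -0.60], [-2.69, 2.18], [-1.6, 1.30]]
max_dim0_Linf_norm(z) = 2.69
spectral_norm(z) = 4.14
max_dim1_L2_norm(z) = 3.46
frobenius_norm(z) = 4.14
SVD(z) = [[-0.23, 0.04],  [0.84, -0.50],  [0.50, 0.86]] @ diag([4.140784346627667, 0.0022348877570848523]) @ [[-0.78,0.63], [0.63,0.78]]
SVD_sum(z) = [[0.74, -0.6], [-2.69, 2.18], [-1.6, 1.3]] + [[0.0, 0.0], [-0.0, -0.0], [0.00, 0.00]]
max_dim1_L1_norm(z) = 4.87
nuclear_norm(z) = 4.14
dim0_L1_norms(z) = [5.03, 4.08]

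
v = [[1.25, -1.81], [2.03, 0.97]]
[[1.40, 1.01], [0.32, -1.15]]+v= [[2.65, -0.80], [2.35, -0.18]]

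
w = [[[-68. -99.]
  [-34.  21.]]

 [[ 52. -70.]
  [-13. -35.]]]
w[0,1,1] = 21.0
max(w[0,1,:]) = 21.0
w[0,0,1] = -99.0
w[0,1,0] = -34.0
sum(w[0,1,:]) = -13.0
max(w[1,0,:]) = 52.0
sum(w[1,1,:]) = -48.0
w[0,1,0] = -34.0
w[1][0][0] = 52.0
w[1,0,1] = -70.0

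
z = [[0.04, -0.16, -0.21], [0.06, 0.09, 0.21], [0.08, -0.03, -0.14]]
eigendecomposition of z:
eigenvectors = [[-0.72+0.00j, (-0.72-0j), 0.09+0.00j], [(0.35+0.52j), (0.35-0.52j), (-0.76+0j)], [-0.26+0.14j, (-0.26-0.14j), 0.64+0.00j]]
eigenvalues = [(0.04+0.16j), (0.04-0.16j), (-0.09+0j)]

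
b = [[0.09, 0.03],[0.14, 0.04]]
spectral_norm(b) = 0.17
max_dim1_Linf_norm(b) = 0.14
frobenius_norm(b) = 0.17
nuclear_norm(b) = 0.18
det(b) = -0.00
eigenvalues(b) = [0.13, -0.0]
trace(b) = 0.13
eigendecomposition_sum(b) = [[0.09, 0.03], [0.14, 0.04]] + [[-0.0, 0.00], [0.0, -0.0]]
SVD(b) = [[-0.55, -0.84], [-0.84, 0.55]] @ diag([0.17374715756297876, 0.0034532939037147476]) @ [[-0.96,-0.29],[0.29,-0.96]]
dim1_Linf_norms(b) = [0.09, 0.14]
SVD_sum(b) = [[0.09, 0.03],[0.14, 0.04]] + [[-0.0, 0.0], [0.0, -0.0]]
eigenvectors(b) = [[0.56, -0.30], [0.83, 0.95]]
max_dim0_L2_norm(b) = 0.17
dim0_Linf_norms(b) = [0.14, 0.04]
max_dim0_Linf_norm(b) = 0.14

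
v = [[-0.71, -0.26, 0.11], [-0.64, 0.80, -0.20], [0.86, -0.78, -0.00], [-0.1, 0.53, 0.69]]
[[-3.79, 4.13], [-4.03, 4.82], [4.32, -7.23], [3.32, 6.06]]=v @ [[5.8, -5.92],  [0.85, 2.74],  [5.00, 5.82]]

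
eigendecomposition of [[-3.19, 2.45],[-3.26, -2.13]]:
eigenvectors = [[-0.12+0.64j, -0.12-0.64j], [-0.76+0.00j, (-0.76-0j)]]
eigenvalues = [(-2.66+2.78j), (-2.66-2.78j)]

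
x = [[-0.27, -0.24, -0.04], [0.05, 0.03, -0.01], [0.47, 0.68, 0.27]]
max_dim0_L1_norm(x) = 0.95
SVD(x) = [[-0.37, 0.88, 0.30],  [0.05, -0.3, 0.95],  [0.93, 0.37, 0.07]] @ diag([0.9381024900007928, 0.10836991188720096, 0.004436265532291833]) @ [[0.57, 0.77, 0.28],[-0.72, 0.30, 0.63],[-0.4, 0.56, -0.72]]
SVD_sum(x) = [[-0.20, -0.27, -0.1],[0.03, 0.04, 0.01],[0.50, 0.67, 0.24]] + [[-0.07, 0.03, 0.06], [0.02, -0.01, -0.02], [-0.03, 0.01, 0.03]] + [[-0.0, 0.00, -0.0], [-0.0, 0.0, -0.00], [-0.00, 0.0, -0.0]]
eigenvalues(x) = [-0.18, 0.2, 0.01]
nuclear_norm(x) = 1.05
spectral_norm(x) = 0.94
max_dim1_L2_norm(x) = 0.87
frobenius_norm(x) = 0.94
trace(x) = 0.03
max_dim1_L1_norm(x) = 1.42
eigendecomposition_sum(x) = [[-0.25, -0.20, -0.03], [0.07, 0.05, 0.01], [0.16, 0.13, 0.02]] + [[-0.02,-0.03,-0.01], [-0.02,-0.04,-0.02], [0.32,0.58,0.26]] + [[-0.0, -0.01, -0.00], [0.01, 0.02, 0.0], [-0.01, -0.03, -0.0]]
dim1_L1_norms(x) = [0.55, 0.09, 1.42]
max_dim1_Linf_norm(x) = 0.68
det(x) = -0.00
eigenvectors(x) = [[-0.82, -0.05, 0.34], [0.22, -0.07, -0.53], [0.53, 1.00, 0.78]]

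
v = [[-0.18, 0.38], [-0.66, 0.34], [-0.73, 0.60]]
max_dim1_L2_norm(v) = 0.94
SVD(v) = [[-0.30, 0.81], [-0.58, -0.57], [-0.75, 0.12]] @ diag([1.25126275265585, 0.23503515442611003]) @ [[0.79, -0.61], [0.61, 0.79]]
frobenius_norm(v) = 1.27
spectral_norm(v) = 1.25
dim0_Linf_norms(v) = [0.73, 0.6]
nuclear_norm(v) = 1.49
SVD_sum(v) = [[-0.3, 0.23], [-0.58, 0.45], [-0.75, 0.58]] + [[0.12, 0.15], [-0.08, -0.11], [0.02, 0.02]]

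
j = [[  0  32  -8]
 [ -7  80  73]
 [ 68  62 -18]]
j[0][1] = 32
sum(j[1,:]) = 146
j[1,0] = -7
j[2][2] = -18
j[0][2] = -8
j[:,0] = [0, -7, 68]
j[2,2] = -18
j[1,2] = 73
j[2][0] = 68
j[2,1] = 62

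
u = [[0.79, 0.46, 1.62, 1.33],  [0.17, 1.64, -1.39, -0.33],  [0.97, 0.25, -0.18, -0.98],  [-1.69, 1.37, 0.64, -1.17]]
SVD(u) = [[-0.54, 0.48, 0.69, 0.05], [0.53, -0.36, 0.68, -0.36], [0.12, -0.30, 0.23, 0.92], [0.65, 0.74, -0.03, 0.17]] @ diag([2.9413588605319014, 2.264526264679656, 1.806522771922268, 1.2054062902908582]) @ [[-0.45, 0.52, -0.41, -0.60], [-0.54, 0.25, 0.80, 0.08], [0.52, 0.81, 0.07, 0.28], [0.49, -0.09, 0.44, -0.75]]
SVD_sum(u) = [[0.70, -0.82, 0.64, 0.94], [-0.69, 0.81, -0.63, -0.93], [-0.16, 0.19, -0.15, -0.22], [-0.85, 1.00, -0.78, -1.15]] + [[-0.59, 0.28, 0.86, 0.09],[0.44, -0.21, -0.64, -0.07],[0.37, -0.17, -0.55, -0.06],[-0.91, 0.43, 1.34, 0.14]] + [[0.65,  1.01,  0.08,  0.35],[0.63,  1.00,  0.08,  0.34],[0.22,  0.34,  0.03,  0.12],[-0.02,  -0.04,  -0.0,  -0.01]] + [[0.03, -0.01, 0.03, -0.05], [-0.21, 0.04, -0.19, 0.33], [0.54, -0.1, 0.49, -0.82], [0.1, -0.02, 0.09, -0.15]]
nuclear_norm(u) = 8.22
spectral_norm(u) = 2.94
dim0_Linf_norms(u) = [1.69, 1.64, 1.62, 1.33]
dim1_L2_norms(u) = [2.29, 2.18, 1.41, 2.55]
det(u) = 14.50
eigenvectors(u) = [[(-0.06-0.47j), -0.06+0.47j, (0.22-0.56j), 0.22+0.56j], [-0.05+0.21j, (-0.05-0.21j), (0.64+0j), 0.64-0.00j], [0.43j, 0.00-0.43j, (-0.04-0.39j), (-0.04+0.39j)], [0.74+0.00j, (0.74-0j), (0.21+0.2j), 0.21-0.20j]]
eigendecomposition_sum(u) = [[-0.10+0.43j, (-0.14-0.27j), 0.46-0.47j, 0.60+0.30j], [0.11-0.17j, (0.02+0.14j), -0.27+0.13j, (-0.22-0.23j)], [0.13-0.38j, 0.10+0.26j, -0.46+0.38j, -0.52-0.34j], [-0.66-0.24j, 0.45-0.17j, (0.64+0.8j), (-0.59+0.89j)]] + [[-0.10-0.43j, -0.14+0.27j, 0.46+0.47j, (0.6-0.3j)], [0.11+0.17j, (0.02-0.14j), -0.27-0.13j, -0.22+0.23j], [0.13+0.38j, 0.10-0.26j, (-0.46-0.38j), -0.52+0.34j], [-0.66+0.24j, (0.45+0.17j), (0.64-0.8j), -0.59-0.89j]] + [[(0.49+0.22j), 0.37-0.66j, (0.35+0.56j), (0.06-0.03j)],[-0.03+0.58j, 0.80+0.12j, -0.42+0.57j, (0.05+0.05j)],[0.35-0.02j, 0.02-0.49j, (0.37+0.22j), (0.03-0.03j)],[(-0.19+0.18j), (0.23+0.29j), -0.32+0.06j, 0.03j]] + [[0.49-0.22j, 0.37+0.66j, 0.35-0.56j, 0.06+0.03j], [(-0.03-0.58j), 0.80-0.12j, -0.42-0.57j, 0.05-0.05j], [(0.35+0.02j), (0.02+0.49j), 0.37-0.22j, 0.03+0.03j], [-0.19-0.18j, (0.23-0.29j), -0.32-0.06j, 0.00-0.03j]]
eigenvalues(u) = [(-1.13+1.84j), (-1.13-1.84j), (1.67+0.59j), (1.67-0.59j)]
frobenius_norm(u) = 4.30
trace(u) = 1.08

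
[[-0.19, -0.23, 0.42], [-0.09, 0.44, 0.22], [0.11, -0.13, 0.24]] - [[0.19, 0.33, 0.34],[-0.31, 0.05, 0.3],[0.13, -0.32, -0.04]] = [[-0.38,-0.56,0.08], [0.22,0.39,-0.08], [-0.02,0.19,0.28]]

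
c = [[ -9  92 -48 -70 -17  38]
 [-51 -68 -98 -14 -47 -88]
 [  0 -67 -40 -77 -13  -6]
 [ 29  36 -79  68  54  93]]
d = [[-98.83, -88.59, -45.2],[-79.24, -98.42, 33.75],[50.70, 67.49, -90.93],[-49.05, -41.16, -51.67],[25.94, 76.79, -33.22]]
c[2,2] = -40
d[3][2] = -51.67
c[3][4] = 54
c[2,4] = -13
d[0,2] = -45.2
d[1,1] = -98.42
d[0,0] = -98.83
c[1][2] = -98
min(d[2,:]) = -90.93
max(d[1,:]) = 33.75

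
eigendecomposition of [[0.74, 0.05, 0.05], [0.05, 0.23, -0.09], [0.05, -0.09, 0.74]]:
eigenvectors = [[0.11, -0.74, 0.66], [-0.98, -0.20, -0.06], [-0.18, 0.64, 0.75]]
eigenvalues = [0.21, 0.71, 0.79]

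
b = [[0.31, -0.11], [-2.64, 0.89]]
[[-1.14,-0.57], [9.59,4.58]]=b @ [[-2.96, 0.04], [1.99, 5.27]]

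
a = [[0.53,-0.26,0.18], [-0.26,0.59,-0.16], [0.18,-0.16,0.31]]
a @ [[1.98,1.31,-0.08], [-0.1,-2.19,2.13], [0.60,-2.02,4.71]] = [[1.18, 0.9, 0.25],[-0.67, -1.31, 0.52],[0.56, -0.04, 1.10]]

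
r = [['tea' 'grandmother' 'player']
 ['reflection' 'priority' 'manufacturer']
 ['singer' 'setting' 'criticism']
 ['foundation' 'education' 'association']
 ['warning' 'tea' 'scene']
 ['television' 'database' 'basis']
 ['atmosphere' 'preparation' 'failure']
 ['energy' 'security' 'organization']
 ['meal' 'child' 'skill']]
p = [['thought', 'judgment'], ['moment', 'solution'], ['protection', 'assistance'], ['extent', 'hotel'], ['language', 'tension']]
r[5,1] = 'database'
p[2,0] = 'protection'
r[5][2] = 'basis'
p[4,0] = 'language'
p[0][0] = 'thought'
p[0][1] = 'judgment'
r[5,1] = 'database'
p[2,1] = 'assistance'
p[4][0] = 'language'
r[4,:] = ['warning', 'tea', 'scene']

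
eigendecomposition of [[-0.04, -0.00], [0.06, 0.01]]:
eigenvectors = [[0.0, 0.64], [1.0, -0.77]]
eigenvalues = [0.01, -0.04]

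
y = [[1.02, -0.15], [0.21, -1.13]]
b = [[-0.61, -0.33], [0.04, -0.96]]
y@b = [[-0.63, -0.19], [-0.17, 1.02]]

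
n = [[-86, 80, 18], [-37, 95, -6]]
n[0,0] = -86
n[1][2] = -6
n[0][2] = 18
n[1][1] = 95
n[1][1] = 95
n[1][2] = -6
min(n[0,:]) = -86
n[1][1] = 95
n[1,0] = -37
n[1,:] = [-37, 95, -6]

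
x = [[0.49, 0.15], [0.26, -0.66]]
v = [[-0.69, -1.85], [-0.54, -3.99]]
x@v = [[-0.42, -1.5], [0.18, 2.15]]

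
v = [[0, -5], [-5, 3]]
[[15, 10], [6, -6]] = v @ [[-3, 0], [-3, -2]]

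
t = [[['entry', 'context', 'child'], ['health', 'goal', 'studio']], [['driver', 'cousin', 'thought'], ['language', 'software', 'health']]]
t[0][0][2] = 'child'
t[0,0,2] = 'child'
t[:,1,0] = ['health', 'language']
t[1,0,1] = 'cousin'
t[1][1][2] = 'health'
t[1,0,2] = 'thought'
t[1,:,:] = [['driver', 'cousin', 'thought'], ['language', 'software', 'health']]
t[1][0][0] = 'driver'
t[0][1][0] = 'health'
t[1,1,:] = ['language', 'software', 'health']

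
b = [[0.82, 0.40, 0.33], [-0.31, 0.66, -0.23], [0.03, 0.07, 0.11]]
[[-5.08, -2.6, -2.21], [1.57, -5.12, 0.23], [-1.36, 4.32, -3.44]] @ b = [[-3.43, -3.9, -1.32], [2.88, -2.74, 1.72], [-2.56, 2.07, -1.82]]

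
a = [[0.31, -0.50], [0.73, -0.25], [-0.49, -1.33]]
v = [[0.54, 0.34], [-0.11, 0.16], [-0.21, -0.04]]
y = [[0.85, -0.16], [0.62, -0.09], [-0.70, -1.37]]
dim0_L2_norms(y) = [1.26, 1.38]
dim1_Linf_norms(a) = [0.5, 0.73, 1.33]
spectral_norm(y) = 1.59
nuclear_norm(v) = 0.88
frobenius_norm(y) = 1.87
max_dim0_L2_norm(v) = 0.59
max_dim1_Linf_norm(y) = 1.37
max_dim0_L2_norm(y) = 1.38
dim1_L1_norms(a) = [0.81, 0.98, 1.82]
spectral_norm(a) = 1.47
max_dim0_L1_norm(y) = 2.17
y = a + v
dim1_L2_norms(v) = [0.64, 0.19, 0.21]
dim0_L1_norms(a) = [1.53, 2.08]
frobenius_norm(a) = 1.72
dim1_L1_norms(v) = [0.88, 0.27, 0.25]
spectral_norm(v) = 0.67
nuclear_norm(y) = 2.58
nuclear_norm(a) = 2.36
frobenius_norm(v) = 0.70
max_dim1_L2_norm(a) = 1.42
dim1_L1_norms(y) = [1.01, 0.71, 2.07]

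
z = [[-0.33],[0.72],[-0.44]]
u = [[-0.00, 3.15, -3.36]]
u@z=[[3.75]]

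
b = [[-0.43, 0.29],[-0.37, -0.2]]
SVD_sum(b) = [[-0.47,0.11], [-0.3,0.07]] + [[0.04, 0.18], [-0.07, -0.27]]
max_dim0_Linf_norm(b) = 0.43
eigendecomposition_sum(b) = [[(-0.22+0.09j),  0.14+0.15j], [-0.19-0.19j,  -0.10+0.21j]] + [[-0.22-0.09j, (0.14-0.15j)], [(-0.18+0.19j), (-0.1-0.21j)]]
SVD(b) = [[-0.84, -0.54], [-0.54, 0.84]] @ diag([0.5779651463912256, 0.3344492331535073]) @ [[0.97, -0.23], [-0.23, -0.97]]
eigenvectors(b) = [[-0.23+0.62j, (-0.23-0.62j)], [-0.75+0.00j, -0.75-0.00j]]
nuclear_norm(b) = 0.91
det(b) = 0.19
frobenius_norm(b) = 0.67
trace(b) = -0.63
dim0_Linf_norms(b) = [0.43, 0.29]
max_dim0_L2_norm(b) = 0.57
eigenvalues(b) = [(-0.32+0.31j), (-0.32-0.31j)]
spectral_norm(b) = 0.58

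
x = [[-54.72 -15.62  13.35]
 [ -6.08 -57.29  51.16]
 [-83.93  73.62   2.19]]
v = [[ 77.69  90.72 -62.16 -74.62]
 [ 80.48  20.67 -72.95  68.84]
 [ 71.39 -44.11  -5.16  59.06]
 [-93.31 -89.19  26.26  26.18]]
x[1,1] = -57.29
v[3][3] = 26.18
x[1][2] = 51.16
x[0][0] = -54.72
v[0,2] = -62.16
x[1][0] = -6.08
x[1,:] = [-6.08, -57.29, 51.16]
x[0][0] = -54.72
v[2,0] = 71.39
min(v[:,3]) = -74.62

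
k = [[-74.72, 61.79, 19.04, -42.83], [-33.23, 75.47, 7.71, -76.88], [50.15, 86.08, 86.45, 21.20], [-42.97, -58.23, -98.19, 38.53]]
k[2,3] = 21.2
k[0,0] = -74.72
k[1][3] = -76.88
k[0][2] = 19.04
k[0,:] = [-74.72, 61.79, 19.04, -42.83]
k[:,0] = [-74.72, -33.23, 50.15, -42.97]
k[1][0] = -33.23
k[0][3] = -42.83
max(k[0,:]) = 61.79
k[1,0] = -33.23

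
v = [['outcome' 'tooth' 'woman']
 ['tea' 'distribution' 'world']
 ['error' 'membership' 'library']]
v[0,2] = 'woman'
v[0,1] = 'tooth'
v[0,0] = 'outcome'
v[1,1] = 'distribution'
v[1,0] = 'tea'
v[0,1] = 'tooth'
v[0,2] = 'woman'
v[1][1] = 'distribution'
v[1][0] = 'tea'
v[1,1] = 'distribution'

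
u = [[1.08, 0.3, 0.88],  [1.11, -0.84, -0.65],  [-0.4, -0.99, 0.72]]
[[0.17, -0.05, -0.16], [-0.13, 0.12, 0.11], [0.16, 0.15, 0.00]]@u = [[0.19, 0.25, 0.07], [-0.05, -0.25, -0.11], [0.34, -0.08, 0.04]]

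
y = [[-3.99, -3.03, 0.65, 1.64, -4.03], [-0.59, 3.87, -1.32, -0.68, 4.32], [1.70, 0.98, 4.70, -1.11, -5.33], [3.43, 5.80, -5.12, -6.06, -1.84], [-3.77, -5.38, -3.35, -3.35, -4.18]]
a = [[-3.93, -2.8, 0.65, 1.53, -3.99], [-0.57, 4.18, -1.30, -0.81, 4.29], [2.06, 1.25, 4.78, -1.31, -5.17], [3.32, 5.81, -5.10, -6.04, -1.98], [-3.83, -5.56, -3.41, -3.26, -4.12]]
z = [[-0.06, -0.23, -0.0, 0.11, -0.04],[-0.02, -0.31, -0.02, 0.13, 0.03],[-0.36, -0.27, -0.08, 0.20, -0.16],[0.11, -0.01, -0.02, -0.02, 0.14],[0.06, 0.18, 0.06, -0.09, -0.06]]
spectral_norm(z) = 0.66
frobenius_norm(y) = 18.19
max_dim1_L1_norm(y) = 22.25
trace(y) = -5.66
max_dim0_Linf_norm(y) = 6.06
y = z + a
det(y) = 5350.70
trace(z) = -0.53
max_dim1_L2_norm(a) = 10.54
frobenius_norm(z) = 0.74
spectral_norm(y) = 12.39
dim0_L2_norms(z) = [0.39, 0.5, 0.1, 0.28, 0.23]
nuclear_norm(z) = 1.08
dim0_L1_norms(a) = [13.71, 19.6, 15.24, 12.95, 19.55]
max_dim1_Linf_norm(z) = 0.36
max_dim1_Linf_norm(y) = 6.06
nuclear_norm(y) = 35.23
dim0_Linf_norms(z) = [0.36, 0.31, 0.08, 0.2, 0.16]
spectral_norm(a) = 12.33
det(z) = -0.00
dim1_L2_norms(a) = [6.48, 6.21, 7.56, 10.54, 9.21]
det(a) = 5889.94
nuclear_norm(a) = 35.56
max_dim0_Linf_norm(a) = 6.04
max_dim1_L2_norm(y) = 10.57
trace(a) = -5.13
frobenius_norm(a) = 18.27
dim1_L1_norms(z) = [0.44, 0.51, 1.07, 0.3, 0.45]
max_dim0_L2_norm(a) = 9.57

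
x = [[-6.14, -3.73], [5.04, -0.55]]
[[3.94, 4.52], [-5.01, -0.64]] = x@ [[-0.94, -0.22], [0.49, -0.85]]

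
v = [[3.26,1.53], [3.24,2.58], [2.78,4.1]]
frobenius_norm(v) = 7.39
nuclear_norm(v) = 8.81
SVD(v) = [[-0.47,0.7], [-0.57,0.21], [-0.67,-0.68]] @ diag([7.219576410916179, 1.59330362672739]) @ [[-0.73, -0.69], [0.69, -0.73]]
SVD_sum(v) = [[2.49, 2.34],  [3.01, 2.83],  [3.52, 3.31]] + [[0.77, -0.81],[0.23, -0.25],[-0.74, 0.79]]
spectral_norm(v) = 7.22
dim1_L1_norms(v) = [4.79, 5.82, 6.88]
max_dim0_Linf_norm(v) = 4.1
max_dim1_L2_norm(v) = 4.95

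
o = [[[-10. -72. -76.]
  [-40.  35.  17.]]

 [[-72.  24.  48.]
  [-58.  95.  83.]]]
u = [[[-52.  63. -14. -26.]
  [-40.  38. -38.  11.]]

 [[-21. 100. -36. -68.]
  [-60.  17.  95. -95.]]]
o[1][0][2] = 48.0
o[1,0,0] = -72.0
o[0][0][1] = -72.0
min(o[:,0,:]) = -76.0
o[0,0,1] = -72.0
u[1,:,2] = [-36.0, 95.0]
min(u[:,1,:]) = -95.0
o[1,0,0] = -72.0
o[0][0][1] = -72.0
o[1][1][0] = -58.0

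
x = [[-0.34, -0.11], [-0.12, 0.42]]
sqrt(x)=[[(0.01+0.58j), -0.09+0.08j], [-0.10+0.09j, (0.65+0.01j)]]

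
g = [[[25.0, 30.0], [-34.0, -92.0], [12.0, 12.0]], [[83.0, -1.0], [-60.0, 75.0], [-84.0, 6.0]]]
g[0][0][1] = 30.0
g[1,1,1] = 75.0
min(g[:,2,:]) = -84.0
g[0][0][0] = 25.0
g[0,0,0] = 25.0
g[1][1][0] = -60.0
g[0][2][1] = 12.0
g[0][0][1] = 30.0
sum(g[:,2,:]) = -54.0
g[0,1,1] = -92.0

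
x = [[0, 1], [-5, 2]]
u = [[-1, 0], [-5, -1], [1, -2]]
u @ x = [[0, -1], [5, -7], [10, -3]]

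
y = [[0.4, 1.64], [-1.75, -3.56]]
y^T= [[0.4, -1.75], [1.64, -3.56]]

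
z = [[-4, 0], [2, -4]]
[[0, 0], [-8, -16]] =z @ [[0, 0], [2, 4]]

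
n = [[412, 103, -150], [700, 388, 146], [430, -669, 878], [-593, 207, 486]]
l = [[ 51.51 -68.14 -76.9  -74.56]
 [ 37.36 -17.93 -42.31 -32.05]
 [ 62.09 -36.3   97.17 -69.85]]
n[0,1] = 103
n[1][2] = 146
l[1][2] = -42.31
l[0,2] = -76.9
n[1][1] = 388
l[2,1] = -36.3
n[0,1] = 103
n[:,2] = [-150, 146, 878, 486]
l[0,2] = -76.9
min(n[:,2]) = -150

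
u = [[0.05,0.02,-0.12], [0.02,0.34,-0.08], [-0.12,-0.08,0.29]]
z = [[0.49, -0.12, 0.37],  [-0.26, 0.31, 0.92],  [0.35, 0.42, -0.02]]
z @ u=[[-0.02,-0.06,0.06], [-0.12,0.03,0.27], [0.03,0.15,-0.08]]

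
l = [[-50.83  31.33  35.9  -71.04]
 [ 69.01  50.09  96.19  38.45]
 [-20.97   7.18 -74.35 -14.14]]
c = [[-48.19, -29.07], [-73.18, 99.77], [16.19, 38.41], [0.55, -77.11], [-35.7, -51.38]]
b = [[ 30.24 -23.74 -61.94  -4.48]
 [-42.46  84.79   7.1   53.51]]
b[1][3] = 53.51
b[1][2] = 7.1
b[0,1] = -23.74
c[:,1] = [-29.07, 99.77, 38.41, -77.11, -51.38]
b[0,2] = -61.94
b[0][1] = -23.74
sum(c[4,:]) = -87.08000000000001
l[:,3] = [-71.04, 38.45, -14.14]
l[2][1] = 7.18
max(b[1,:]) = 84.79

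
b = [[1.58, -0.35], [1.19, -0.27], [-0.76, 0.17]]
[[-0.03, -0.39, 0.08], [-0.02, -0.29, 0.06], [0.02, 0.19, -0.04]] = b @ [[-0.02, -0.25, 0.05],[-0.00, -0.01, 0.0]]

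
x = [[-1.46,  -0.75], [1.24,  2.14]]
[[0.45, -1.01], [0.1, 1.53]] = x @ [[-0.47, 0.46], [0.32, 0.45]]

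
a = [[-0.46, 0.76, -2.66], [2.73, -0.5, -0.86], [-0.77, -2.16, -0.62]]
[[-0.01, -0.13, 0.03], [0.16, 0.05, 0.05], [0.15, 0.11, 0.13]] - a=[[0.45, -0.89, 2.69], [-2.57, 0.55, 0.91], [0.92, 2.27, 0.75]]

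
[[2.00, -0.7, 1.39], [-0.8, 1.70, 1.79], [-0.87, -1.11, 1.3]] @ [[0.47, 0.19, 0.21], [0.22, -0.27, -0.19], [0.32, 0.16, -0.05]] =[[1.23, 0.79, 0.48], [0.57, -0.32, -0.58], [-0.24, 0.34, -0.04]]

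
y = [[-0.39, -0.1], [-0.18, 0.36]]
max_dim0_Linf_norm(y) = 0.39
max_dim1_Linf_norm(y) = 0.39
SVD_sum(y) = [[-0.29, 0.13], [-0.28, 0.13]] + [[-0.10,-0.23], [0.1,0.23]]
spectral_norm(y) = 0.44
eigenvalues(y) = [-0.41, 0.38]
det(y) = -0.16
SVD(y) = [[-0.71,-0.71],[-0.71,0.71]] @ diag([0.44300116991909627, 0.3575611324659211]) @ [[0.91, -0.41], [0.41, 0.91]]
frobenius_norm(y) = 0.57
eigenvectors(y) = [[-0.97, 0.13],[-0.23, -0.99]]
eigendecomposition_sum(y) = [[-0.40, -0.05], [-0.09, -0.01]] + [[0.01, -0.05],[-0.09, 0.37]]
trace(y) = -0.03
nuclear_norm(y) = 0.80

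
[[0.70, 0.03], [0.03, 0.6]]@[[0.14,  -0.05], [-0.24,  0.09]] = [[0.09, -0.03], [-0.14, 0.05]]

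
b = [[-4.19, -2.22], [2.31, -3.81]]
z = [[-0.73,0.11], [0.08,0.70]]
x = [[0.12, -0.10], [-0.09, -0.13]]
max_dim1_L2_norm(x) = 0.16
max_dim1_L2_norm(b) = 4.74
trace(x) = -0.01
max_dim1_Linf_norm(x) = 0.13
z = x @ b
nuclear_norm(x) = 0.31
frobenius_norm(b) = 6.51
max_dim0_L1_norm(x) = 0.23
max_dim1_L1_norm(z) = 0.84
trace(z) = -0.03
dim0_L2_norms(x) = [0.15, 0.16]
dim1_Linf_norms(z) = [0.73, 0.7]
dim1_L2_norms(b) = [4.74, 4.46]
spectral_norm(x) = 0.16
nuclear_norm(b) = 9.19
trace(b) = -8.00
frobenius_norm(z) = 1.02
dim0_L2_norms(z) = [0.73, 0.71]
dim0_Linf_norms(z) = [0.73, 0.7]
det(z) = -0.52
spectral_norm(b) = 4.79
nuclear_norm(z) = 1.44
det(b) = 21.09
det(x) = -0.02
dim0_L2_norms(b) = [4.78, 4.41]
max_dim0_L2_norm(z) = 0.73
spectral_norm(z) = 0.74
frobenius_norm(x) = 0.22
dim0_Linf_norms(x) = [0.12, 0.13]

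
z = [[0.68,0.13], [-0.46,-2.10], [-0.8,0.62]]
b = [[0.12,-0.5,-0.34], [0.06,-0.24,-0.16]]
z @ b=[[0.09, -0.37, -0.25],[-0.18, 0.73, 0.49],[-0.06, 0.25, 0.17]]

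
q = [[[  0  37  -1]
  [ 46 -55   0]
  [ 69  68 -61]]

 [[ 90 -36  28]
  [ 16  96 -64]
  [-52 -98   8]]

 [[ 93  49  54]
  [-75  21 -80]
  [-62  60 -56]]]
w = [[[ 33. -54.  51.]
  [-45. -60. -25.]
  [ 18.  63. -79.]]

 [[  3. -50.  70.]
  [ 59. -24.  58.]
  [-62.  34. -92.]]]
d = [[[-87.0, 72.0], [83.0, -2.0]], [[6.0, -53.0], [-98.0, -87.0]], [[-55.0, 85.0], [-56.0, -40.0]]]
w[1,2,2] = -92.0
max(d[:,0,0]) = 6.0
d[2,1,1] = -40.0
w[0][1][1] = -60.0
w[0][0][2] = 51.0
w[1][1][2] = 58.0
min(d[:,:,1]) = -87.0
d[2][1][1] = -40.0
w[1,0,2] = 70.0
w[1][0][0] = 3.0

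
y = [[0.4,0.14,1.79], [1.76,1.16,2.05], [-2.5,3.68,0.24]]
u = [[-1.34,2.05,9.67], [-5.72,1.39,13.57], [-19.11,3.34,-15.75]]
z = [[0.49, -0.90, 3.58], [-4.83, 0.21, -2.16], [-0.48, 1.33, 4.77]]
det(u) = -554.11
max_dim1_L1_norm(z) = 7.2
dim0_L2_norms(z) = [4.88, 1.62, 6.34]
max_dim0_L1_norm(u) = 38.99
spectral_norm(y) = 4.46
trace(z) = 5.47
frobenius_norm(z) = 8.16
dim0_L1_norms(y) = [4.66, 4.98, 4.08]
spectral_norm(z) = 6.70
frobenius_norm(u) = 30.70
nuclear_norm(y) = 8.69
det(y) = 13.10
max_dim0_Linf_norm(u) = 19.11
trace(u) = -15.70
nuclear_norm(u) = 43.47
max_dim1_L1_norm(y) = 6.42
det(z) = -42.41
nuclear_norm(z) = 12.57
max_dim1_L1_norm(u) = 38.2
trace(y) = 1.80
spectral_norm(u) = 26.21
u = y @ z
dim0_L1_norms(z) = [5.8, 2.44, 10.51]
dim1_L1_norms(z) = [4.97, 7.2, 6.58]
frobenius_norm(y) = 5.65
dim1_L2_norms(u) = [9.98, 14.79, 24.99]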